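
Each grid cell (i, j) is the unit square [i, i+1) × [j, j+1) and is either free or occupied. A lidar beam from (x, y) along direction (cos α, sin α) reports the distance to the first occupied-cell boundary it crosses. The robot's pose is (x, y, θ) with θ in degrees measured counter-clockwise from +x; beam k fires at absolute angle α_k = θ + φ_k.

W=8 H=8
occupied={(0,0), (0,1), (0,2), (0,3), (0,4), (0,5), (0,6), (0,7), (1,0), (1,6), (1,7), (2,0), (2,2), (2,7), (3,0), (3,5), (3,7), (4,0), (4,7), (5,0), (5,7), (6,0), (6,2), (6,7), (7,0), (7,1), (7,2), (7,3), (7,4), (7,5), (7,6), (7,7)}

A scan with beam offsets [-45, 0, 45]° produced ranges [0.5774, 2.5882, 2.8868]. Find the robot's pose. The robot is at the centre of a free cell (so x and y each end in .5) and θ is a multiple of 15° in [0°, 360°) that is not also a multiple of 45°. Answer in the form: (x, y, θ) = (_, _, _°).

(x, y, θ) = (3.5, 4.5, 165°)

Candidates: 32 free-cell centres × 16 headings = 512 poses. Raycast each; keep the one whose scan matches to 4 dp.
  (5.5, 6.5, 330°): beam 1 = 3.6235 ≠ 0.5774 ✗
  (4.5, 1.5, 105°): beam 1 = 5.0000 ≠ 0.5774 ✗
  (1.5, 5.5, 165°): beam 2 = 0.5176 ≠ 2.5882 ✗
  …
  (3.5, 4.5, 165°): r_1=0.5774, r_2=2.5882, r_3=2.8868 — all match ✓
No second candidate reproduces the full scan.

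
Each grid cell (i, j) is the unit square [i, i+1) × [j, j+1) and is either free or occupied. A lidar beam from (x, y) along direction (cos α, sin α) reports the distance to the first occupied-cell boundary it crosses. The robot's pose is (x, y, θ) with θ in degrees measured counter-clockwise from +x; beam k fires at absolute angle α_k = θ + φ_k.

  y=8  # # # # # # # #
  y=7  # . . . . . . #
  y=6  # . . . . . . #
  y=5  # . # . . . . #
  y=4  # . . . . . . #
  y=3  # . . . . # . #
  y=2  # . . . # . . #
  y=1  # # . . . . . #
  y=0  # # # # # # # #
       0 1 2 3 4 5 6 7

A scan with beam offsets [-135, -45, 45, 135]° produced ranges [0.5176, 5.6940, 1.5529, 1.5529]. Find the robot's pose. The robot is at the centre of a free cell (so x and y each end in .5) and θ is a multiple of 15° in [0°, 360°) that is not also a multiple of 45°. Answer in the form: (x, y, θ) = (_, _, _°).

(x, y, θ) = (6.5, 2.5, 150°)

The pose lattice has 38·16 = 608 candidates. Test each by forward raycasting.
  (2.5, 7.5, 120°): beam 1 = 4.6587 ≠ 0.5176 ✗
  (3.5, 2.5, 150°): beam 2 = 2.5882 ≠ 5.6940 ✗
  (3.5, 5.5, 285°): beam 1 = 0.5774 ≠ 0.5176 ✗
  …
  (6.5, 2.5, 150°): r_1=0.5176, r_2=5.6940, r_3=1.5529, r_4=1.5529 — all match ✓
Only this pose fits every beam.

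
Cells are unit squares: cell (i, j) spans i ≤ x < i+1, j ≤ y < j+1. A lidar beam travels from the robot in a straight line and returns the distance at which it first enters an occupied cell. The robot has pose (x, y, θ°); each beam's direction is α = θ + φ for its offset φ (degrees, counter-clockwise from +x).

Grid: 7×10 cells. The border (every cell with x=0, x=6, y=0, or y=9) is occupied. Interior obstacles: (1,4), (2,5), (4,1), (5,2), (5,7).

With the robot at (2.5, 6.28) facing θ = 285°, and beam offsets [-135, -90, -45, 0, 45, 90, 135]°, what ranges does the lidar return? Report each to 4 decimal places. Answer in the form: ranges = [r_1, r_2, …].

beam 1: φ=-135°, α=150°
  cosα=-0.8660 sinα=0.5000 | (2,6) | tMaxX 0.5774 tMaxY 1.4400 | tΔX 1.1547 tΔY 2.0000
    t=0.5774 [x] (1,6)
    t=1.4400 [y] (1,7)
    t=1.7321 [x] (0,7) — stop
  → r_1 = 1.7321
beam 2: φ=-90°, α=195°
  cosα=-0.9659 sinα=-0.2588 | (2,6) | tMaxX 0.5176 tMaxY 1.0818 | tΔX 1.0353 tΔY 3.8637
    t=0.5176 [x] (1,6)
    t=1.0818 [y] (1,5)
    t=1.5529 [x] (0,5) — stop
  → r_2 = 1.5529
beam 3: φ=-45°, α=240°
  cosα=-0.5000 sinα=-0.8660 | (2,6) | tMaxX 1.0000 tMaxY 0.3233 | tΔX 2.0000 tΔY 1.1547
    t=0.3233 [y] (2,5) — stop
  → r_3 = 0.3233
beam 4: φ=0°, α=285°
  cosα=0.2588 sinα=-0.9659 | (2,6) | tMaxX 1.9319 tMaxY 0.2899 | tΔX 3.8637 tΔY 1.0353
    t=0.2899 [y] (2,5) — stop
  → r_4 = 0.2899
beam 5: φ=45°, α=330°
  cosα=0.8660 sinα=-0.5000 | (2,6) | tMaxX 0.5774 tMaxY 0.5600 | tΔX 1.1547 tΔY 2.0000
    t=0.5600 [y] (2,5) — stop
  → r_5 = 0.5600
beam 6: φ=90°, α=15°
  cosα=0.9659 sinα=0.2588 | (2,6) | tMaxX 0.5176 tMaxY 2.7819 | tΔX 1.0353 tΔY 3.8637
    t=0.5176 [x] (3,6)
    t=1.5529 [x] (4,6)
    t=2.5882 [x] (5,6)
    t=2.7819 [y] (5,7) — stop
  → r_6 = 2.7819
beam 7: φ=135°, α=60°
  cosα=0.5000 sinα=0.8660 | (2,6) | tMaxX 1.0000 tMaxY 0.8314 | tΔX 2.0000 tΔY 1.1547
    t=0.8314 [y] (2,7)
    t=1.0000 [x] (3,7)
    t=1.9861 [y] (3,8)
    t=3.0000 [x] (4,8)
    t=3.1408 [y] (4,9) — stop
  → r_7 = 3.1408

ranges = [1.7321, 1.5529, 0.3233, 0.2899, 0.5600, 2.7819, 3.1408]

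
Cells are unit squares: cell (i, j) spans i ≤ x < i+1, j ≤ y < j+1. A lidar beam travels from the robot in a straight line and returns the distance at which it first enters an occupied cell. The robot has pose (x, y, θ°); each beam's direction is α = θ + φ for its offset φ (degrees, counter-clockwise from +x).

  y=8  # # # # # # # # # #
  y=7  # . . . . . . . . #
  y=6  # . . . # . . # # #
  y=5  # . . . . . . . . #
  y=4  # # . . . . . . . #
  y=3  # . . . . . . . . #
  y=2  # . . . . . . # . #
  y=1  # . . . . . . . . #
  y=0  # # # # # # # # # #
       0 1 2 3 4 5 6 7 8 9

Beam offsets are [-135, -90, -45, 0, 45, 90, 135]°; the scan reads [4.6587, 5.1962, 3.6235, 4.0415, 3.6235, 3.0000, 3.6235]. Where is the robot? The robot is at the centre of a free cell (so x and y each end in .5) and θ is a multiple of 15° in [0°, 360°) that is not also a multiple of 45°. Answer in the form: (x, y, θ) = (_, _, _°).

(x, y, θ) = (5.5, 4.5, 300°)

Enumerate (i+0.5, j+0.5, θ) over the 51 free cells and 16 admissible headings. For each, cast all 7 beams and compare to the given ranges.
  (4.5, 5.5, 300°): beam 1 = 3.6235 ≠ 4.6587 ✗
  (8.5, 3.5, 210°): beam 1 = 1.9319 ≠ 4.6587 ✗
  (2.5, 6.5, 255°): beam 1 = 1.7321 ≠ 4.6587 ✗
  (5.5, 6.5, 30°): beam 1 = 5.6940 ≠ 4.6587 ✗
  …
  (5.5, 4.5, 300°): r_1=4.6587, r_2=5.1962, r_3=3.6235, r_4=4.0415, r_5=3.6235, r_6=3.0000, r_7=3.6235 — all match ✓
Unique over the lattice → pose = (5.5, 4.5, 300°).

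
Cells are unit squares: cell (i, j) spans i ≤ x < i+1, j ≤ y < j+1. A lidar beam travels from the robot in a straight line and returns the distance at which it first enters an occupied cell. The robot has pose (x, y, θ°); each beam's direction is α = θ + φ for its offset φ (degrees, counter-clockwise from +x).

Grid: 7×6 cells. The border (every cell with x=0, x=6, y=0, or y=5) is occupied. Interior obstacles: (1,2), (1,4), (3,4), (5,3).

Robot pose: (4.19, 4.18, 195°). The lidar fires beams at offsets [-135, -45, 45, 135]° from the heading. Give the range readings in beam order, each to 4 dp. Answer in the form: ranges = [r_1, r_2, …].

ranges = [0.9469, 0.2194, 3.6719, 0.9353]

beam 1: φ=-135°, α=60°
  direction (0.5000, 0.8660); cell (4,4); t to first gridline: x 1.6200, y 0.9469 (then +2.0000 / +1.1547)
    (4,5) via y @ 0.9469  # hit
  → r_1 = 0.9469
beam 2: φ=-45°, α=150°
  direction (-0.8660, 0.5000); cell (4,4); t to first gridline: x 0.2194, y 1.6400 (then +1.1547 / +2.0000)
    (3,4) via x @ 0.2194  # hit
  → r_2 = 0.2194
beam 3: φ=45°, α=240°
  direction (-0.5000, -0.8660); cell (4,4); t to first gridline: x 0.3800, y 0.2078 (then +2.0000 / +1.1547)
    (4,3) via y @ 0.2078
    (3,3) via x @ 0.3800
    (3,2) via y @ 1.3625
    (2,2) via x @ 2.3800
    (2,1) via y @ 2.5172
    (2,0) via y @ 3.6719  # hit
  → r_3 = 3.6719
beam 4: φ=135°, α=330°
  direction (0.8660, -0.5000); cell (4,4); t to first gridline: x 0.9353, y 0.3600 (then +1.1547 / +2.0000)
    (4,3) via y @ 0.3600
    (5,3) via x @ 0.9353  # hit
  → r_4 = 0.9353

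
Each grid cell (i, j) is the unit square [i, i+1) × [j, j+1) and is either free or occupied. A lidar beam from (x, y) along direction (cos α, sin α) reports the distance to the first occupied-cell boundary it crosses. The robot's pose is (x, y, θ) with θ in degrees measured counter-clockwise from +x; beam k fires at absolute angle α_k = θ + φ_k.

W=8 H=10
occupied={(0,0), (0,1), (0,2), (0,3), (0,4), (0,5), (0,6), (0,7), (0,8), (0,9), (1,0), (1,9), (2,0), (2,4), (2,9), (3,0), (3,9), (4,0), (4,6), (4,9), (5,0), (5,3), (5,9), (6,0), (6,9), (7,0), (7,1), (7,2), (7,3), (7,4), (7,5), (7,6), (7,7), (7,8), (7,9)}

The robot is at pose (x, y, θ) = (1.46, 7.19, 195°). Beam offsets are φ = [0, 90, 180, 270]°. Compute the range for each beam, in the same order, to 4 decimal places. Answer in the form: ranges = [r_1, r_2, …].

beam 1: φ=0°, α=195°
  direction (-0.9659, -0.2588); cell (1,7); t to first gridline: x 0.4762, y 0.7341 (then +1.0353 / +3.8637)
    (0,7) via x @ 0.4762  # hit
  → r_1 = 0.4762
beam 2: φ=90°, α=285°
  direction (0.2588, -0.9659); cell (1,7); t to first gridline: x 2.0864, y 0.1967 (then +3.8637 / +1.0353)
    (1,6) via y @ 0.1967
    (1,5) via y @ 1.2320
    (2,5) via x @ 2.0864
    (2,4) via y @ 2.2673  # hit
  → r_2 = 2.2673
beam 3: φ=180°, α=15°
  direction (0.9659, 0.2588); cell (1,7); t to first gridline: x 0.5590, y 3.1296 (then +1.0353 / +3.8637)
    (2,7) via x @ 0.5590
    (3,7) via x @ 1.5943
    (4,7) via x @ 2.6296
    (4,8) via y @ 3.1296
    (5,8) via x @ 3.6649
    (6,8) via x @ 4.7002
    (7,8) via x @ 5.7354  # hit
  → r_3 = 5.7354
beam 4: φ=270°, α=105°
  direction (-0.2588, 0.9659); cell (1,7); t to first gridline: x 1.7773, y 0.8386 (then +3.8637 / +1.0353)
    (1,8) via y @ 0.8386
    (0,8) via x @ 1.7773  # hit
  → r_4 = 1.7773

ranges = [0.4762, 2.2673, 5.7354, 1.7773]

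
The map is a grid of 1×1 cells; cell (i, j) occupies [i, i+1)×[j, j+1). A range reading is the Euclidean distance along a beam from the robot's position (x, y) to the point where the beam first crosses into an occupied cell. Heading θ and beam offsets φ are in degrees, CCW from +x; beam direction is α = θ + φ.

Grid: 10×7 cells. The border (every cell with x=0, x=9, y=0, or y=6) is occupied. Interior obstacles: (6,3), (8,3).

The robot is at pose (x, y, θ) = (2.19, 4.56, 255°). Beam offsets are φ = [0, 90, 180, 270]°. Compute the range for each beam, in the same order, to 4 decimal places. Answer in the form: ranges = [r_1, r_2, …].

ranges = [3.6856, 3.9444, 1.4908, 1.2320]

beam 1: φ=0°, α=255°
  dir = (cos 255°, sin 255°) = (-0.2588, -0.9659); from cell (2,4)
  next x-line at t=0.7341, next y-line at t=0.5798; Δt_x=3.8637, Δt_y=1.0353
    y: enter (2,3) at t=0.5798
    x: enter (1,3) at t=0.7341
    y: enter (1,2) at t=1.6150
    y: enter (1,1) at t=2.6503
    y: enter (1,0) at t=3.6856 ← occupied
  → r_1 = 3.6856
beam 2: φ=90°, α=345°
  dir = (cos 345°, sin 345°) = (0.9659, -0.2588); from cell (2,4)
  next x-line at t=0.8386, next y-line at t=2.1637; Δt_x=1.0353, Δt_y=3.8637
    x: enter (3,4) at t=0.8386
    x: enter (4,4) at t=1.8738
    y: enter (4,3) at t=2.1637
    x: enter (5,3) at t=2.9091
    x: enter (6,3) at t=3.9444 ← occupied
  → r_2 = 3.9444
beam 3: φ=180°, α=75°
  dir = (cos 75°, sin 75°) = (0.2588, 0.9659); from cell (2,4)
  next x-line at t=3.1296, next y-line at t=0.4555; Δt_x=3.8637, Δt_y=1.0353
    y: enter (2,5) at t=0.4555
    y: enter (2,6) at t=1.4908 ← occupied
  → r_3 = 1.4908
beam 4: φ=270°, α=165°
  dir = (cos 165°, sin 165°) = (-0.9659, 0.2588); from cell (2,4)
  next x-line at t=0.1967, next y-line at t=1.7000; Δt_x=1.0353, Δt_y=3.8637
    x: enter (1,4) at t=0.1967
    x: enter (0,4) at t=1.2320 ← occupied
  → r_4 = 1.2320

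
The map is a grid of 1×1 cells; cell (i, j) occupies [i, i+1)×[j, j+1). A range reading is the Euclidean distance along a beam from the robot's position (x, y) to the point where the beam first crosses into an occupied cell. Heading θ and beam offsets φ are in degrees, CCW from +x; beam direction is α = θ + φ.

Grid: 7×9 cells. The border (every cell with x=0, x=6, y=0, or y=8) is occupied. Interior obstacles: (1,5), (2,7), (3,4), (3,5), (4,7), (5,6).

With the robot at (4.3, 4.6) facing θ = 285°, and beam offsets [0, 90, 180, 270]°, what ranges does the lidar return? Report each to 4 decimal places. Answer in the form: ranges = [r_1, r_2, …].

ranges = [3.7270, 1.7600, 1.1591, 0.3106]

beam 1: φ=0°, α=285°
  d=(0.2588,-0.9659)  start (4,4)  tX=2.7046 tY=0.6212  stride 1/|dx|=3.8637 1/|dy|=1.0353
    cross y-line → (4,3), t=0.6212
    cross y-line → (4,2), t=1.6564
    cross y-line → (4,1), t=2.6917
    cross x-line → (5,1), t=2.7046
    cross y-line → (5,0), t=3.7270 (wall)
  → r_1 = 3.7270
beam 2: φ=90°, α=15°
  d=(0.9659,0.2588)  start (4,4)  tX=0.7247 tY=1.5455  stride 1/|dx|=1.0353 1/|dy|=3.8637
    cross x-line → (5,4), t=0.7247
    cross y-line → (5,5), t=1.5455
    cross x-line → (6,5), t=1.7600 (wall)
  → r_2 = 1.7600
beam 3: φ=180°, α=105°
  d=(-0.2588,0.9659)  start (4,4)  tX=1.1591 tY=0.4141  stride 1/|dx|=3.8637 1/|dy|=1.0353
    cross y-line → (4,5), t=0.4141
    cross x-line → (3,5), t=1.1591 (wall)
  → r_3 = 1.1591
beam 4: φ=270°, α=195°
  d=(-0.9659,-0.2588)  start (4,4)  tX=0.3106 tY=2.3182  stride 1/|dx|=1.0353 1/|dy|=3.8637
    cross x-line → (3,4), t=0.3106 (wall)
  → r_4 = 0.3106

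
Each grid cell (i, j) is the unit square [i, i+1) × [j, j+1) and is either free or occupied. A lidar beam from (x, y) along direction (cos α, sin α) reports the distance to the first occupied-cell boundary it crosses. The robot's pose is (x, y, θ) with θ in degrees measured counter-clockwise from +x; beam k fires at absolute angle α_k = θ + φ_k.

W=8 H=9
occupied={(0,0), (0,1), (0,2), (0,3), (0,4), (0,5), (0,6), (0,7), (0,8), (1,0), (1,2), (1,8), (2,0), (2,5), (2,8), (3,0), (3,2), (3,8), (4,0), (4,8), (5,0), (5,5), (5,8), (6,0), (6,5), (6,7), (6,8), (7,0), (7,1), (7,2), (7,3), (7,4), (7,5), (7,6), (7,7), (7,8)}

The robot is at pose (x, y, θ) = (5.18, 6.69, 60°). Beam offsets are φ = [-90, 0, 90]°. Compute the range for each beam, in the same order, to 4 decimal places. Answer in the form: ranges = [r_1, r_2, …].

ranges = [1.3800, 1.5127, 2.6200]

beam 1: φ=-90°, α=330°
  dir = (cos 330°, sin 330°) = (0.8660, -0.5000); from cell (5,6)
  next x-line at t=0.9469, next y-line at t=1.3800; Δt_x=1.1547, Δt_y=2.0000
    x: enter (6,6) at t=0.9469
    y: enter (6,5) at t=1.3800 ← occupied
  → r_1 = 1.3800
beam 2: φ=0°, α=60°
  dir = (cos 60°, sin 60°) = (0.5000, 0.8660); from cell (5,6)
  next x-line at t=1.6400, next y-line at t=0.3580; Δt_x=2.0000, Δt_y=1.1547
    y: enter (5,7) at t=0.3580
    y: enter (5,8) at t=1.5127 ← occupied
  → r_2 = 1.5127
beam 3: φ=90°, α=150°
  dir = (cos 150°, sin 150°) = (-0.8660, 0.5000); from cell (5,6)
  next x-line at t=0.2078, next y-line at t=0.6200; Δt_x=1.1547, Δt_y=2.0000
    x: enter (4,6) at t=0.2078
    y: enter (4,7) at t=0.6200
    x: enter (3,7) at t=1.3625
    x: enter (2,7) at t=2.5172
    y: enter (2,8) at t=2.6200 ← occupied
  → r_3 = 2.6200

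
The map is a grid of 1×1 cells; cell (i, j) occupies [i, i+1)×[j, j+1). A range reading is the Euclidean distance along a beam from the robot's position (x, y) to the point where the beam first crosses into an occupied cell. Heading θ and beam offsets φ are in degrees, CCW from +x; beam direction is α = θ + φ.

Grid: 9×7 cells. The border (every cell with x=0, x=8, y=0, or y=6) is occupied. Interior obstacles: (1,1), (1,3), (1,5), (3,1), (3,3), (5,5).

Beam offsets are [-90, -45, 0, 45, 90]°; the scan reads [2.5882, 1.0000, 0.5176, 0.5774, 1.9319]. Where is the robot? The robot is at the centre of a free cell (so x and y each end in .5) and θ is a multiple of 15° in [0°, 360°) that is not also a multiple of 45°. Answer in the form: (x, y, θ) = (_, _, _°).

Candidates: 29 free-cell centres × 16 headings = 464 poses. Raycast each; keep the one whose scan matches to 4 dp.
  (2.5, 5.5, 255°): beam 1 = 0.5176 ≠ 2.5882 ✗
  (5.5, 3.5, 105°): beam 2 = 2.8868 ≠ 1.0000 ✗
  (4.5, 4.5, 105°): beam 1 = 3.6235 ≠ 2.5882 ✗
  (4.5, 5.5, 75°): beam 1 = 0.5176 ≠ 2.5882 ✗
  …
  (7.5, 3.5, 345°): r_1=2.5882, r_2=1.0000, r_3=0.5176, r_4=0.5774, r_5=1.9319 — all match ✓
Only this pose fits every beam.

(x, y, θ) = (7.5, 3.5, 345°)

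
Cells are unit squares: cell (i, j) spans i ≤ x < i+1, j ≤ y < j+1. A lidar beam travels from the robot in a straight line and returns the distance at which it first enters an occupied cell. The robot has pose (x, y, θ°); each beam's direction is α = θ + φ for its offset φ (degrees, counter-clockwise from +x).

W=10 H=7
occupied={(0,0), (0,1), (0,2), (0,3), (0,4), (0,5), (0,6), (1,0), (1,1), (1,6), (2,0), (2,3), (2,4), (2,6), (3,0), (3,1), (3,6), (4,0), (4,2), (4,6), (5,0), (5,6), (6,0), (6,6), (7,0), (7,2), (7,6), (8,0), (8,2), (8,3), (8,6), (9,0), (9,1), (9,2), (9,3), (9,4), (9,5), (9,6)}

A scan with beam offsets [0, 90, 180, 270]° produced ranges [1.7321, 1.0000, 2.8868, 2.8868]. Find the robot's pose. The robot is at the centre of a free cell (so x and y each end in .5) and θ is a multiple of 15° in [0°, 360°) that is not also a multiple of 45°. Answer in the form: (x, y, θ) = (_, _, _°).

(x, y, θ) = (6.5, 3.5, 210°)

Enumerate (i+0.5, j+0.5, θ) over the 32 free cells and 16 admissible headings. For each, cast all 4 beams and compare to the given ranges.
  (8.5, 1.5, 240°): beam 1 = 0.5774 ≠ 1.7321 ✗
  (7.5, 4.5, 60°): beam 2 = 3.0000 ≠ 1.0000 ✗
  (6.5, 3.5, 30°): beam 1 = 2.8868 ≠ 1.7321 ✗
  …
  (6.5, 3.5, 210°): r_1=1.7321, r_2=1.0000, r_3=2.8868, r_4=2.8868 — all match ✓
Unique over the lattice → pose = (6.5, 3.5, 210°).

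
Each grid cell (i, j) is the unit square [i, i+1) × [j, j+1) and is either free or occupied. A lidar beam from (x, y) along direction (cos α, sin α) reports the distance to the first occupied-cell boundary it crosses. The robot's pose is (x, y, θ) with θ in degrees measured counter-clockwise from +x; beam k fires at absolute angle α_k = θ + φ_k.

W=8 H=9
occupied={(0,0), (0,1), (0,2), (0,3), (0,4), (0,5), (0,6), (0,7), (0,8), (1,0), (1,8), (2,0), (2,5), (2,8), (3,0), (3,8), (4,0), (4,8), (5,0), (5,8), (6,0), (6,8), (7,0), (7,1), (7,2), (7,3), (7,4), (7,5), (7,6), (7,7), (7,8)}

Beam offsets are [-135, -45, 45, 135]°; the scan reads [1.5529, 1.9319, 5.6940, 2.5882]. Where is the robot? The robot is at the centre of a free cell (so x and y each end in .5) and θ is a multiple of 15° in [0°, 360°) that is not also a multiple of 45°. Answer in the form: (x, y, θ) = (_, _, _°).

The pose lattice has 41·16 = 656 candidates. Test each by forward raycasting.
  (1.5, 6.5, 60°): beam 1 = 5.6940 ≠ 1.5529 ✗
  (3.5, 2.5, 105°): beam 1 = 3.0000 ≠ 1.5529 ✗
  (3.5, 4.5, 30°): beam 1 = 3.6235 ≠ 1.5529 ✗
  (5.5, 3.5, 120°): beam 2 = 4.6587 ≠ 1.9319 ✗
  …
  (4.5, 6.5, 240°): r_1=1.5529, r_2=1.9319, r_3=5.6940, r_4=2.5882 — all match ✓
Only this pose fits every beam.

(x, y, θ) = (4.5, 6.5, 240°)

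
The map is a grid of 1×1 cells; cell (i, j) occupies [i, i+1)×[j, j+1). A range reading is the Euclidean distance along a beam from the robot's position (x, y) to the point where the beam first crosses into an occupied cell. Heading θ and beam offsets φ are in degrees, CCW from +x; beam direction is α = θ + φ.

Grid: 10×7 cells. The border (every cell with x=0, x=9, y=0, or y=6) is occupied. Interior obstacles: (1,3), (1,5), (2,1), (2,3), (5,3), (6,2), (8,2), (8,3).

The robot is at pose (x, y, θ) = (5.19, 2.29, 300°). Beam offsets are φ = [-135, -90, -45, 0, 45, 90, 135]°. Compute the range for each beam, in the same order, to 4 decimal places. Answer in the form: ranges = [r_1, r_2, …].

beam 1: φ=-135°, α=165°
  cosα=-0.9659 sinα=0.2588 | (5,2) | tMaxX 0.1967 tMaxY 2.7432 | tΔX 1.0353 tΔY 3.8637
    t=0.1967 [x] (4,2)
    t=1.2320 [x] (3,2)
    t=2.2673 [x] (2,2)
    t=2.7432 [y] (2,3) — stop
  → r_1 = 2.7432
beam 2: φ=-90°, α=210°
  cosα=-0.8660 sinα=-0.5000 | (5,2) | tMaxX 0.2194 tMaxY 0.5800 | tΔX 1.1547 tΔY 2.0000
    t=0.2194 [x] (4,2)
    t=0.5800 [y] (4,1)
    t=1.3741 [x] (3,1)
    t=2.5288 [x] (2,1) — stop
  → r_2 = 2.5288
beam 3: φ=-45°, α=255°
  cosα=-0.2588 sinα=-0.9659 | (5,2) | tMaxX 0.7341 tMaxY 0.3002 | tΔX 3.8637 tΔY 1.0353
    t=0.3002 [y] (5,1)
    t=0.7341 [x] (4,1)
    t=1.3355 [y] (4,0) — stop
  → r_3 = 1.3355
beam 4: φ=0°, α=300°
  cosα=0.5000 sinα=-0.8660 | (5,2) | tMaxX 1.6200 tMaxY 0.3349 | tΔX 2.0000 tΔY 1.1547
    t=0.3349 [y] (5,1)
    t=1.4896 [y] (5,0) — stop
  → r_4 = 1.4896
beam 5: φ=45°, α=345°
  cosα=0.9659 sinα=-0.2588 | (5,2) | tMaxX 0.8386 tMaxY 1.1205 | tΔX 1.0353 tΔY 3.8637
    t=0.8386 [x] (6,2) — stop
  → r_5 = 0.8386
beam 6: φ=90°, α=30°
  cosα=0.8660 sinα=0.5000 | (5,2) | tMaxX 0.9353 tMaxY 1.4200 | tΔX 1.1547 tΔY 2.0000
    t=0.9353 [x] (6,2) — stop
  → r_6 = 0.9353
beam 7: φ=135°, α=75°
  cosα=0.2588 sinα=0.9659 | (5,2) | tMaxX 3.1296 tMaxY 0.7350 | tΔX 3.8637 tΔY 1.0353
    t=0.7350 [y] (5,3) — stop
  → r_7 = 0.7350

ranges = [2.7432, 2.5288, 1.3355, 1.4896, 0.8386, 0.9353, 0.7350]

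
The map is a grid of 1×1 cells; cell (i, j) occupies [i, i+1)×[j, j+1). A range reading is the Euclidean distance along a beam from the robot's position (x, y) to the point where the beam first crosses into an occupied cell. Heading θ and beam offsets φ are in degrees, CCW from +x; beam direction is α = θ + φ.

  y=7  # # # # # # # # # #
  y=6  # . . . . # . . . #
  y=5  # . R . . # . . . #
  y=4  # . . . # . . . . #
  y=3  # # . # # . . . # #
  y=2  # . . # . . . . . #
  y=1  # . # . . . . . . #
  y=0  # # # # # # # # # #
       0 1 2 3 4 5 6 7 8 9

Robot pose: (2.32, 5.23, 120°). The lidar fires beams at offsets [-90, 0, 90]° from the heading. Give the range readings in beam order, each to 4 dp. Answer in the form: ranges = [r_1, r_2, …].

ranges = [3.0946, 2.0438, 1.5242]

beam 1: φ=-90°, α=30°
  cosα=0.8660 sinα=0.5000 | (2,5) | tMaxX 0.7852 tMaxY 1.5400 | tΔX 1.1547 tΔY 2.0000
    t=0.7852 [x] (3,5)
    t=1.5400 [y] (3,6)
    t=1.9399 [x] (4,6)
    t=3.0946 [x] (5,6) — stop
  → r_1 = 3.0946
beam 2: φ=0°, α=120°
  cosα=-0.5000 sinα=0.8660 | (2,5) | tMaxX 0.6400 tMaxY 0.8891 | tΔX 2.0000 tΔY 1.1547
    t=0.6400 [x] (1,5)
    t=0.8891 [y] (1,6)
    t=2.0438 [y] (1,7) — stop
  → r_2 = 2.0438
beam 3: φ=90°, α=210°
  cosα=-0.8660 sinα=-0.5000 | (2,5) | tMaxX 0.3695 tMaxY 0.4600 | tΔX 1.1547 tΔY 2.0000
    t=0.3695 [x] (1,5)
    t=0.4600 [y] (1,4)
    t=1.5242 [x] (0,4) — stop
  → r_3 = 1.5242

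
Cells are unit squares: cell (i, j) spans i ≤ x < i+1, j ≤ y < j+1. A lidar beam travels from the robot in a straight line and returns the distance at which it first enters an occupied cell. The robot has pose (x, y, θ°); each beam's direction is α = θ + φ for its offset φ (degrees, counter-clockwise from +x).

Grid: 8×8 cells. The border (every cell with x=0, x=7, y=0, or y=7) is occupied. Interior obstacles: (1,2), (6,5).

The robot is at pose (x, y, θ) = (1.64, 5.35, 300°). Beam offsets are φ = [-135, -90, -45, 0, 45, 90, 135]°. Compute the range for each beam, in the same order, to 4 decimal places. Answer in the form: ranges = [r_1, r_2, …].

ranges = [0.6626, 0.7390, 2.4329, 5.0229, 5.5491, 3.3000, 1.7082]

beam 1: φ=-135°, α=165°
  direction (-0.9659, 0.2588); cell (1,5); t to first gridline: x 0.6626, y 2.5114 (then +1.0353 / +3.8637)
    (0,5) via x @ 0.6626  # hit
  → r_1 = 0.6626
beam 2: φ=-90°, α=210°
  direction (-0.8660, -0.5000); cell (1,5); t to first gridline: x 0.7390, y 0.7000 (then +1.1547 / +2.0000)
    (1,4) via y @ 0.7000
    (0,4) via x @ 0.7390  # hit
  → r_2 = 0.7390
beam 3: φ=-45°, α=255°
  direction (-0.2588, -0.9659); cell (1,5); t to first gridline: x 2.4728, y 0.3623 (then +3.8637 / +1.0353)
    (1,4) via y @ 0.3623
    (1,3) via y @ 1.3976
    (1,2) via y @ 2.4329  # hit
  → r_3 = 2.4329
beam 4: φ=0°, α=300°
  direction (0.5000, -0.8660); cell (1,5); t to first gridline: x 0.7200, y 0.4041 (then +2.0000 / +1.1547)
    (1,4) via y @ 0.4041
    (2,4) via x @ 0.7200
    (2,3) via y @ 1.5588
    (2,2) via y @ 2.7135
    (3,2) via x @ 2.7200
    (3,1) via y @ 3.8682
    (4,1) via x @ 4.7200
    (4,0) via y @ 5.0229  # hit
  → r_4 = 5.0229
beam 5: φ=45°, α=345°
  direction (0.9659, -0.2588); cell (1,5); t to first gridline: x 0.3727, y 1.3523 (then +1.0353 / +3.8637)
    (2,5) via x @ 0.3727
    (2,4) via y @ 1.3523
    (3,4) via x @ 1.4080
    (4,4) via x @ 2.4433
    (5,4) via x @ 3.4785
    (6,4) via x @ 4.5138
    (6,3) via y @ 5.2160
    (7,3) via x @ 5.5491  # hit
  → r_5 = 5.5491
beam 6: φ=90°, α=30°
  direction (0.8660, 0.5000); cell (1,5); t to first gridline: x 0.4157, y 1.3000 (then +1.1547 / +2.0000)
    (2,5) via x @ 0.4157
    (2,6) via y @ 1.3000
    (3,6) via x @ 1.5704
    (4,6) via x @ 2.7251
    (4,7) via y @ 3.3000  # hit
  → r_6 = 3.3000
beam 7: φ=135°, α=75°
  direction (0.2588, 0.9659); cell (1,5); t to first gridline: x 1.3909, y 0.6729 (then +3.8637 / +1.0353)
    (1,6) via y @ 0.6729
    (2,6) via x @ 1.3909
    (2,7) via y @ 1.7082  # hit
  → r_7 = 1.7082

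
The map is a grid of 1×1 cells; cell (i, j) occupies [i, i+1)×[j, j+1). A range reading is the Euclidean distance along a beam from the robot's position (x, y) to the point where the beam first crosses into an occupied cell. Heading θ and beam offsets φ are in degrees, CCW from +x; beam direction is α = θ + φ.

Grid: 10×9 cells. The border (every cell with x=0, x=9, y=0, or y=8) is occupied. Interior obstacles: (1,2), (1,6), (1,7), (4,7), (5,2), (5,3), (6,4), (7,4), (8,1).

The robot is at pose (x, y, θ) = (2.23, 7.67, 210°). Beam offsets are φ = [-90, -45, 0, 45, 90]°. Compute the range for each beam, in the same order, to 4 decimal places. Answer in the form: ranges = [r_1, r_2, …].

beam 1: φ=-90°, α=120°
  cosα=-0.5000 sinα=0.8660 | (2,7) | tMaxX 0.4600 tMaxY 0.3811 | tΔX 2.0000 tΔY 1.1547
    t=0.3811 [y] (2,8) — stop
  → r_1 = 0.3811
beam 2: φ=-45°, α=165°
  cosα=-0.9659 sinα=0.2588 | (2,7) | tMaxX 0.2381 tMaxY 1.2750 | tΔX 1.0353 tΔY 3.8637
    t=0.2381 [x] (1,7) — stop
  → r_2 = 0.2381
beam 3: φ=0°, α=210°
  cosα=-0.8660 sinα=-0.5000 | (2,7) | tMaxX 0.2656 tMaxY 1.3400 | tΔX 1.1547 tΔY 2.0000
    t=0.2656 [x] (1,7) — stop
  → r_3 = 0.2656
beam 4: φ=45°, α=255°
  cosα=-0.2588 sinα=-0.9659 | (2,7) | tMaxX 0.8887 tMaxY 0.6936 | tΔX 3.8637 tΔY 1.0353
    t=0.6936 [y] (2,6)
    t=0.8887 [x] (1,6) — stop
  → r_4 = 0.8887
beam 5: φ=90°, α=300°
  cosα=0.5000 sinα=-0.8660 | (2,7) | tMaxX 1.5400 tMaxY 0.7736 | tΔX 2.0000 tΔY 1.1547
    t=0.7736 [y] (2,6)
    t=1.5400 [x] (3,6)
    t=1.9283 [y] (3,5)
    t=3.0831 [y] (3,4)
    t=3.5400 [x] (4,4)
    t=4.2378 [y] (4,3)
    t=5.3925 [y] (4,2)
    t=5.5400 [x] (5,2) — stop
  → r_5 = 5.5400

ranges = [0.3811, 0.2381, 0.2656, 0.8887, 5.5400]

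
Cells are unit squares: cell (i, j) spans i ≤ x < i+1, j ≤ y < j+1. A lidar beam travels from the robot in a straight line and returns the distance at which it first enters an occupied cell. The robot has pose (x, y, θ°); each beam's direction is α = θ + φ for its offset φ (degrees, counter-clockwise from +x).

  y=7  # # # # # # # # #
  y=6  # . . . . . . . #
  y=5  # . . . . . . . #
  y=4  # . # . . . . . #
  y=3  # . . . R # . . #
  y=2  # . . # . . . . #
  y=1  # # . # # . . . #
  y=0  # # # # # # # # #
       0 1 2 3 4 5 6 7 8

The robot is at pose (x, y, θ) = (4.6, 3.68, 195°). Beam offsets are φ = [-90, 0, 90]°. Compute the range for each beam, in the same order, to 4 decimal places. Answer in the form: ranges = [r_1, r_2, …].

beam 1: φ=-90°, α=105°
  d=(-0.2588,0.9659)  start (4,3)  tX=2.3182 tY=0.3313  stride 1/|dx|=3.8637 1/|dy|=1.0353
    cross y-line → (4,4), t=0.3313
    cross y-line → (4,5), t=1.3666
    cross x-line → (3,5), t=2.3182
    cross y-line → (3,6), t=2.4018
    cross y-line → (3,7), t=3.4371 (wall)
  → r_1 = 3.4371
beam 2: φ=0°, α=195°
  d=(-0.9659,-0.2588)  start (4,3)  tX=0.6212 tY=2.6273  stride 1/|dx|=1.0353 1/|dy|=3.8637
    cross x-line → (3,3), t=0.6212
    cross x-line → (2,3), t=1.6564
    cross y-line → (2,2), t=2.6273
    cross x-line → (1,2), t=2.6917
    cross x-line → (0,2), t=3.7270 (wall)
  → r_2 = 3.7270
beam 3: φ=90°, α=285°
  d=(0.2588,-0.9659)  start (4,3)  tX=1.5455 tY=0.7040  stride 1/|dx|=3.8637 1/|dy|=1.0353
    cross y-line → (4,2), t=0.7040
    cross x-line → (5,2), t=1.5455
    cross y-line → (5,1), t=1.7393
    cross y-line → (5,0), t=2.7745 (wall)
  → r_3 = 2.7745

ranges = [3.4371, 3.7270, 2.7745]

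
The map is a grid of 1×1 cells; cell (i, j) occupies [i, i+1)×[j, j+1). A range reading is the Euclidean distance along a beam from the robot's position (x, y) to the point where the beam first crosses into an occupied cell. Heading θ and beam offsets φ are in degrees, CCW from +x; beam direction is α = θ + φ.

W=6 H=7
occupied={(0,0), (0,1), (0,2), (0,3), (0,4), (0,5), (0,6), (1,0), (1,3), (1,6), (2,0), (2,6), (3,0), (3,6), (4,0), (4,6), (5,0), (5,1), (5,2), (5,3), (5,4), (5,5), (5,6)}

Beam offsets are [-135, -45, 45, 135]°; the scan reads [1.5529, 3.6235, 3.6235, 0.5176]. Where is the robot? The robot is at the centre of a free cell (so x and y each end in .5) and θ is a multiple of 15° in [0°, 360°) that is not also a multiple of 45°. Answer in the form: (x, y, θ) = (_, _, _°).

The pose lattice has 19·16 = 304 candidates. Test each by forward raycasting.
  (1.5, 1.5, 105°): beam 1 = 1.0000 ≠ 1.5529 ✗
  (2.5, 4.5, 105°): beam 1 = 2.8868 ≠ 1.5529 ✗
  (2.5, 4.5, 345°): beam 1 = 1.0000 ≠ 1.5529 ✗
  (2.5, 3.5, 210°): beam 1 = 2.5882 ≠ 1.5529 ✗
  …
  (4.5, 4.5, 210°): r_1=1.5529, r_2=3.6235, r_3=3.6235, r_4=0.5176 — all match ✓
No second candidate reproduces the full scan.

(x, y, θ) = (4.5, 4.5, 210°)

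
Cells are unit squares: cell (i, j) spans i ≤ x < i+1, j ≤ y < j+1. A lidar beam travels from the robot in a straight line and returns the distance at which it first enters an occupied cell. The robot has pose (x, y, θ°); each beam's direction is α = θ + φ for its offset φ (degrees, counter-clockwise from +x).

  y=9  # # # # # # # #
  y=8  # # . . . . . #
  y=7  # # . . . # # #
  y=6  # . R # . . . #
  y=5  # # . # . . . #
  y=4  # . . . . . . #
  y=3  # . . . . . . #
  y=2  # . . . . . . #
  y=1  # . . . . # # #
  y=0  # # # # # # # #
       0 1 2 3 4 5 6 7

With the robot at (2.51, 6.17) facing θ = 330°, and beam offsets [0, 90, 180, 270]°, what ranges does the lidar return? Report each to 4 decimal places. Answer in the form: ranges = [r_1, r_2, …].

ranges = [0.5658, 3.2678, 1.6600, 1.0200]

beam 1: φ=0°, α=330°
  cosα=0.8660 sinα=-0.5000 | (2,6) | tMaxX 0.5658 tMaxY 0.3400 | tΔX 1.1547 tΔY 2.0000
    t=0.3400 [y] (2,5)
    t=0.5658 [x] (3,5) — stop
  → r_1 = 0.5658
beam 2: φ=90°, α=60°
  cosα=0.5000 sinα=0.8660 | (2,6) | tMaxX 0.9800 tMaxY 0.9584 | tΔX 2.0000 tΔY 1.1547
    t=0.9584 [y] (2,7)
    t=0.9800 [x] (3,7)
    t=2.1131 [y] (3,8)
    t=2.9800 [x] (4,8)
    t=3.2678 [y] (4,9) — stop
  → r_2 = 3.2678
beam 3: φ=180°, α=150°
  cosα=-0.8660 sinα=0.5000 | (2,6) | tMaxX 0.5889 tMaxY 1.6600 | tΔX 1.1547 tΔY 2.0000
    t=0.5889 [x] (1,6)
    t=1.6600 [y] (1,7) — stop
  → r_3 = 1.6600
beam 4: φ=270°, α=240°
  cosα=-0.5000 sinα=-0.8660 | (2,6) | tMaxX 1.0200 tMaxY 0.1963 | tΔX 2.0000 tΔY 1.1547
    t=0.1963 [y] (2,5)
    t=1.0200 [x] (1,5) — stop
  → r_4 = 1.0200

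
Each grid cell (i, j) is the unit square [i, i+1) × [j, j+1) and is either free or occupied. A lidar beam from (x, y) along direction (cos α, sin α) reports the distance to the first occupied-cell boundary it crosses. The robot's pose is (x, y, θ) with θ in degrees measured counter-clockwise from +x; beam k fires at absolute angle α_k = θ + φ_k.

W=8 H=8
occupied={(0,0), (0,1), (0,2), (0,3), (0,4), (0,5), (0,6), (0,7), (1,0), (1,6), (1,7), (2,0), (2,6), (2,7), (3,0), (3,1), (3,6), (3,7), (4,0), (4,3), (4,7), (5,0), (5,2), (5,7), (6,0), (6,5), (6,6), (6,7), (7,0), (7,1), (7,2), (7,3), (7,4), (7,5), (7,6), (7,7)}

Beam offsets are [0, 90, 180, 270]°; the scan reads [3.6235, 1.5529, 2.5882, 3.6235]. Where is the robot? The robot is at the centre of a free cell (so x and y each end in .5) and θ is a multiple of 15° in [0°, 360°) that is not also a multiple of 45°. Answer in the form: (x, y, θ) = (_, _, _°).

The pose lattice has 28·16 = 448 candidates. Test each by forward raycasting.
  (3.5, 2.5, 255°): beam 1 = 0.5176 ≠ 3.6235 ✗
  (2.5, 4.5, 210°): beam 1 = 1.7321 ≠ 3.6235 ✗
  (1.5, 2.5, 30°): beam 1 = 2.8868 ≠ 3.6235 ✗
  (6.5, 2.5, 285°): beam 1 = 1.5529 ≠ 3.6235 ✗
  (6.5, 3.5, 105°): beam 1 = 1.5529 ≠ 3.6235 ✗
  …
  (3.5, 4.5, 345°): r_1=3.6235, r_2=1.5529, r_3=2.5882, r_4=3.6235 — all match ✓
Only this pose fits every beam.

(x, y, θ) = (3.5, 4.5, 345°)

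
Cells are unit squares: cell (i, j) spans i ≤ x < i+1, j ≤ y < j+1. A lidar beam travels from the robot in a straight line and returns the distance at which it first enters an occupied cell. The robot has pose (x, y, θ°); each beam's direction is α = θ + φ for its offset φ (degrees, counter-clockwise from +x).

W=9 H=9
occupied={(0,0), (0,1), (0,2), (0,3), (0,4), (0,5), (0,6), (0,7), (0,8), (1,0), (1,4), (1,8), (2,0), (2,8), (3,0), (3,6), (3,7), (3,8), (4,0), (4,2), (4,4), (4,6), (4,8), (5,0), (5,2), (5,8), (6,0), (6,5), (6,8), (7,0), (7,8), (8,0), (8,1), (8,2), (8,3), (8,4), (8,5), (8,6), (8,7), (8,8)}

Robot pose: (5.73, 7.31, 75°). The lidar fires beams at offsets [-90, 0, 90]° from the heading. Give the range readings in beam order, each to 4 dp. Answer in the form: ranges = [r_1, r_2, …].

ranges = [2.3501, 0.7143, 1.7910]

beam 1: φ=-90°, α=345°
  direction (0.9659, -0.2588); cell (5,7); t to first gridline: x 0.2795, y 1.1977 (then +1.0353 / +3.8637)
    (6,7) via x @ 0.2795
    (6,6) via y @ 1.1977
    (7,6) via x @ 1.3148
    (8,6) via x @ 2.3501  # hit
  → r_1 = 2.3501
beam 2: φ=0°, α=75°
  direction (0.2588, 0.9659); cell (5,7); t to first gridline: x 1.0432, y 0.7143 (then +3.8637 / +1.0353)
    (5,8) via y @ 0.7143  # hit
  → r_2 = 0.7143
beam 3: φ=90°, α=165°
  direction (-0.9659, 0.2588); cell (5,7); t to first gridline: x 0.7558, y 2.6660 (then +1.0353 / +3.8637)
    (4,7) via x @ 0.7558
    (3,7) via x @ 1.7910  # hit
  → r_3 = 1.7910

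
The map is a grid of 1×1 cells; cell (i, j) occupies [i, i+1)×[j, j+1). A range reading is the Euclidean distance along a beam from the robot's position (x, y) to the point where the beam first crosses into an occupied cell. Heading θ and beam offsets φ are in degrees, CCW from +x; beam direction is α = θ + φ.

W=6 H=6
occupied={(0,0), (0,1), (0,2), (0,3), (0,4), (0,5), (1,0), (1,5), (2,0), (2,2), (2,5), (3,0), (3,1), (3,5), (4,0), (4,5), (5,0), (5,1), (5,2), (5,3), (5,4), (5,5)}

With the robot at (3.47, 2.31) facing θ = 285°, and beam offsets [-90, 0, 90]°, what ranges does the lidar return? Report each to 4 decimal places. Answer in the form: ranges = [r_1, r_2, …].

ranges = [0.4866, 0.3209, 1.5840]

beam 1: φ=-90°, α=195°
  direction (-0.9659, -0.2588); cell (3,2); t to first gridline: x 0.4866, y 1.1977 (then +1.0353 / +3.8637)
    (2,2) via x @ 0.4866  # hit
  → r_1 = 0.4866
beam 2: φ=0°, α=285°
  direction (0.2588, -0.9659); cell (3,2); t to first gridline: x 2.0478, y 0.3209 (then +3.8637 / +1.0353)
    (3,1) via y @ 0.3209  # hit
  → r_2 = 0.3209
beam 3: φ=90°, α=15°
  direction (0.9659, 0.2588); cell (3,2); t to first gridline: x 0.5487, y 2.6660 (then +1.0353 / +3.8637)
    (4,2) via x @ 0.5487
    (5,2) via x @ 1.5840  # hit
  → r_3 = 1.5840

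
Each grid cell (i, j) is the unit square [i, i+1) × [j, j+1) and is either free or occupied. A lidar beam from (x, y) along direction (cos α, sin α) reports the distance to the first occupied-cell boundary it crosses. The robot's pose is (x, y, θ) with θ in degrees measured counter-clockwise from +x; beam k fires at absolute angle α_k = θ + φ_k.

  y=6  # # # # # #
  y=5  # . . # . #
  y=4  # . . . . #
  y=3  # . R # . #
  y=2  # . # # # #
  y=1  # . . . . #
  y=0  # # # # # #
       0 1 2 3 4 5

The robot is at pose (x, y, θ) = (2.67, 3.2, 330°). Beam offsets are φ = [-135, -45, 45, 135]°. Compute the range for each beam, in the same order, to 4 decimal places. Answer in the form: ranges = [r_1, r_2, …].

beam 1: φ=-135°, α=195°
  d=(-0.9659,-0.2588)  start (2,3)  tX=0.6936 tY=0.7727  stride 1/|dx|=1.0353 1/|dy|=3.8637
    cross x-line → (1,3), t=0.6936
    cross y-line → (1,2), t=0.7727
    cross x-line → (0,2), t=1.7289 (wall)
  → r_1 = 1.7289
beam 2: φ=-45°, α=285°
  d=(0.2588,-0.9659)  start (2,3)  tX=1.2750 tY=0.2071  stride 1/|dx|=3.8637 1/|dy|=1.0353
    cross y-line → (2,2), t=0.2071 (wall)
  → r_2 = 0.2071
beam 3: φ=45°, α=15°
  d=(0.9659,0.2588)  start (2,3)  tX=0.3416 tY=3.0910  stride 1/|dx|=1.0353 1/|dy|=3.8637
    cross x-line → (3,3), t=0.3416 (wall)
  → r_3 = 0.3416
beam 4: φ=135°, α=105°
  d=(-0.2588,0.9659)  start (2,3)  tX=2.5887 tY=0.8282  stride 1/|dx|=3.8637 1/|dy|=1.0353
    cross y-line → (2,4), t=0.8282
    cross y-line → (2,5), t=1.8635
    cross x-line → (1,5), t=2.5887
    cross y-line → (1,6), t=2.8988 (wall)
  → r_4 = 2.8988

ranges = [1.7289, 0.2071, 0.3416, 2.8988]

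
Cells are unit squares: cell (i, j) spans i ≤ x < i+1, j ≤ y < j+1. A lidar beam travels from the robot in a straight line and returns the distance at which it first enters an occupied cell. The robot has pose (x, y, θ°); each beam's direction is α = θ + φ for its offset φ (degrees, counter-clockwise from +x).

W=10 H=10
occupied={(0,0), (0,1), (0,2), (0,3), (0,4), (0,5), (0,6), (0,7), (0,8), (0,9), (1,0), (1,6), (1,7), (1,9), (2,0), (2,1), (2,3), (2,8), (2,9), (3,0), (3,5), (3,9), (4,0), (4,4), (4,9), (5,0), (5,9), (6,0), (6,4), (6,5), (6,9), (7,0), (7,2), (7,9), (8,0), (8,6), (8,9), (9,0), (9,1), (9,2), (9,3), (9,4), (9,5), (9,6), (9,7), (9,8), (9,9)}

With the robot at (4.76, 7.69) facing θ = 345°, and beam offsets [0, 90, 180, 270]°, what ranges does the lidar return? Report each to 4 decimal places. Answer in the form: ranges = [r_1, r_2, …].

beam 1: φ=0°, α=345°
  direction (0.9659, -0.2588); cell (4,7); t to first gridline: x 0.2485, y 2.6660 (then +1.0353 / +3.8637)
    (5,7) via x @ 0.2485
    (6,7) via x @ 1.2837
    (7,7) via x @ 2.3190
    (7,6) via y @ 2.6660
    (8,6) via x @ 3.3543  # hit
  → r_1 = 3.3543
beam 2: φ=90°, α=75°
  direction (0.2588, 0.9659); cell (4,7); t to first gridline: x 0.9273, y 0.3209 (then +3.8637 / +1.0353)
    (4,8) via y @ 0.3209
    (5,8) via x @ 0.9273
    (5,9) via y @ 1.3562  # hit
  → r_2 = 1.3562
beam 3: φ=180°, α=165°
  direction (-0.9659, 0.2588); cell (4,7); t to first gridline: x 0.7868, y 1.1977 (then +1.0353 / +3.8637)
    (3,7) via x @ 0.7868
    (3,8) via y @ 1.1977
    (2,8) via x @ 1.8221  # hit
  → r_3 = 1.8221
beam 4: φ=270°, α=255°
  direction (-0.2588, -0.9659); cell (4,7); t to first gridline: x 2.9364, y 0.7143 (then +3.8637 / +1.0353)
    (4,6) via y @ 0.7143
    (4,5) via y @ 1.7496
    (4,4) via y @ 2.7849  # hit
  → r_4 = 2.7849

ranges = [3.3543, 1.3562, 1.8221, 2.7849]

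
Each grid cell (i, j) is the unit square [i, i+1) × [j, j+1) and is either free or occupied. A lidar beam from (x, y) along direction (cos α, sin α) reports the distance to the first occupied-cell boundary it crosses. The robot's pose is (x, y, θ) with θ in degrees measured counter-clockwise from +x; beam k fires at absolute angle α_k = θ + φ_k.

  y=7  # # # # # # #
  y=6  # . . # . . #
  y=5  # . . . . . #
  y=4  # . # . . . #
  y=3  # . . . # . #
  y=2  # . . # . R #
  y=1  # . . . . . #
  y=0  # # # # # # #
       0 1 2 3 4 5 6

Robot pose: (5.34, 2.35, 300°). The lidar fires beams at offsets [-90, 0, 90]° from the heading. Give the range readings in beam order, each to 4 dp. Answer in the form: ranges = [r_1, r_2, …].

beam 1: φ=-90°, α=210°
  d=(-0.8660,-0.5000)  start (5,2)  tX=0.3926 tY=0.7000  stride 1/|dx|=1.1547 1/|dy|=2.0000
    cross x-line → (4,2), t=0.3926
    cross y-line → (4,1), t=0.7000
    cross x-line → (3,1), t=1.5473
    cross y-line → (3,0), t=2.7000 (wall)
  → r_1 = 2.7000
beam 2: φ=0°, α=300°
  d=(0.5000,-0.8660)  start (5,2)  tX=1.3200 tY=0.4041  stride 1/|dx|=2.0000 1/|dy|=1.1547
    cross y-line → (5,1), t=0.4041
    cross x-line → (6,1), t=1.3200 (wall)
  → r_2 = 1.3200
beam 3: φ=90°, α=30°
  d=(0.8660,0.5000)  start (5,2)  tX=0.7621 tY=1.3000  stride 1/|dx|=1.1547 1/|dy|=2.0000
    cross x-line → (6,2), t=0.7621 (wall)
  → r_3 = 0.7621

ranges = [2.7000, 1.3200, 0.7621]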